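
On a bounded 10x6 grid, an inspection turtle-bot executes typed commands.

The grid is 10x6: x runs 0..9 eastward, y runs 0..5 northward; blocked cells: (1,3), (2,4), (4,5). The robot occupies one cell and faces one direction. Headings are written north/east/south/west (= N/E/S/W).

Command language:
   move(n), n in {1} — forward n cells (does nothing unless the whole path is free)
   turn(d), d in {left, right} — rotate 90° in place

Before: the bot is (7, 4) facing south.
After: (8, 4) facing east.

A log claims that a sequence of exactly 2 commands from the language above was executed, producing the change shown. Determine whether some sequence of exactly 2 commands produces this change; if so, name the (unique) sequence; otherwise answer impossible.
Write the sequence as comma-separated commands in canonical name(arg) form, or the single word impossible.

turn(left), move(1)

key: position moved to (8,4) AND the heading swung to E — translation plus rotation needed
t0: (7, 4) facing south
step 1 (turn(left)): (7, 4) facing east
step 2 (move(1)): (8, 4) facing east
no other 2-command option fits: unique.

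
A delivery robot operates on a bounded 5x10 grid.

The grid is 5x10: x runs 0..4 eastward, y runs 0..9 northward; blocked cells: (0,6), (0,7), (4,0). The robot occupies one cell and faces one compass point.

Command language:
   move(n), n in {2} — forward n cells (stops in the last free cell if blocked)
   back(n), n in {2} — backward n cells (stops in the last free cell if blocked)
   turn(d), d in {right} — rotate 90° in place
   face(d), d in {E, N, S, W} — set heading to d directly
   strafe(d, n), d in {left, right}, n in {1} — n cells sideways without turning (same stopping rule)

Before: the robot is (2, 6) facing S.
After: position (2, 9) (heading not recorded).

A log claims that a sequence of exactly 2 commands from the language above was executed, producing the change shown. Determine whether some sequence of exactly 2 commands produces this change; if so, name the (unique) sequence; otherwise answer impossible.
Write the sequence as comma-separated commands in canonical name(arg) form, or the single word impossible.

back(2), back(2)

key: the second back(2) runs into the grid edge before its full distance
begin: (2, 6) facing S
1. back(2) → (2, 8) facing S
2. back(2) → (2, 9) facing S
no other 2-command option fits: unique.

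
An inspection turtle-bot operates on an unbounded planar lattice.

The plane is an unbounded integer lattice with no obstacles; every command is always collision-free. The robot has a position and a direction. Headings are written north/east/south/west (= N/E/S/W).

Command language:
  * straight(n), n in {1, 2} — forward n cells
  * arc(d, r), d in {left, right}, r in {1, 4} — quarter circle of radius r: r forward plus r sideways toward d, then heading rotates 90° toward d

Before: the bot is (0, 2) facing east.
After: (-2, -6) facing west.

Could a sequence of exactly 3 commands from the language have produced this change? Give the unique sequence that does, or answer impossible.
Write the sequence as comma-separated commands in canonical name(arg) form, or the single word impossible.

arc(right, 4), arc(right, 4), straight(2)

key: cell and facing (now W) both changed — the 3 commands mix motion and turning
begin: (0, 2) facing east
1. arc(right, 4) → (4, -2) facing south
2. arc(right, 4) → (0, -6) facing west
3. straight(2) → (-2, -6) facing west
no other 3-command option fits: unique.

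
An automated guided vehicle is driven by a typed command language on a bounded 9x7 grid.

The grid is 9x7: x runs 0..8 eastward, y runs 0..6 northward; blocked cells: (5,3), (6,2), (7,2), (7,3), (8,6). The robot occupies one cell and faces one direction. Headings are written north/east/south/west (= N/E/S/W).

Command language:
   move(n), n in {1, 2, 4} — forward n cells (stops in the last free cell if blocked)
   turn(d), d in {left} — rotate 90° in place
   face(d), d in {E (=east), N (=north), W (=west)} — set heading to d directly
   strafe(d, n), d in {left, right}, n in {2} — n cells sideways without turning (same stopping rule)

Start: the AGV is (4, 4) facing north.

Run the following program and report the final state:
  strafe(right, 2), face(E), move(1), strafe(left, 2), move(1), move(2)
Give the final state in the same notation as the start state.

begin: (4, 4) facing north
step 1 (strafe(right, 2)): (6, 4) facing north
step 2 (face(E)): (6, 4) facing east
step 3 (move(1)): (7, 4) facing east
step 4 (strafe(left, 2)): (7, 6) facing east
step 5 (move(1)): (7, 6) facing east
step 6 (move(2)): (7, 6) facing east

(7, 6) facing east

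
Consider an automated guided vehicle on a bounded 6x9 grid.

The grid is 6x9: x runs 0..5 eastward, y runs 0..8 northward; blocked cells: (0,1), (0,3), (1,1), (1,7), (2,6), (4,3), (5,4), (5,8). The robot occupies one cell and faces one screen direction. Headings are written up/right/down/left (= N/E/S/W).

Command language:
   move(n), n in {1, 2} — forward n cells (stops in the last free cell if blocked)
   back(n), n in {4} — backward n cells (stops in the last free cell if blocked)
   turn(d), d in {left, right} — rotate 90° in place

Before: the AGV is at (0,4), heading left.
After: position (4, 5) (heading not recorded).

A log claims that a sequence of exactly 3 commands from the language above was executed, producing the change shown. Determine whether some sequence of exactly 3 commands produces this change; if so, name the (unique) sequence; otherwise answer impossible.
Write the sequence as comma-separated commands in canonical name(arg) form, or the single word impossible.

back(4), turn(right), move(1)

key: order matters: swapping back(4) and move(1) lands elsewhere
from: at (0,4), heading left
step 1 (back(4)): at (4,4), heading left
step 2 (turn(right)): at (4,4), heading up
step 3 (move(1)): at (4,5), heading up
no other 3-command option fits: unique.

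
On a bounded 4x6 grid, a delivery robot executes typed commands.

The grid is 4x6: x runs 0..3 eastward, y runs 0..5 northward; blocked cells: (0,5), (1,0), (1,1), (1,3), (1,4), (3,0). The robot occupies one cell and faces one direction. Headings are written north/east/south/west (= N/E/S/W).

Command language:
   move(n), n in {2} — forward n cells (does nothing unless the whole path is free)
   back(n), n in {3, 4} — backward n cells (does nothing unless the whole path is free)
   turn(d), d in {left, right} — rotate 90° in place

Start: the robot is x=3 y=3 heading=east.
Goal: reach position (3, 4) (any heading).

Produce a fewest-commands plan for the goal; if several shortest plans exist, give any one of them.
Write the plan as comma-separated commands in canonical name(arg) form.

turn(right), move(2), back(3)

start: x=3 y=3 heading=east
t=1 turn(right) ⇒ x=3 y=3 heading=south
t=2 move(2) ⇒ x=3 y=1 heading=south
t=3 back(3) ⇒ x=3 y=4 heading=south
minimal: 3 command(s), checked below 3.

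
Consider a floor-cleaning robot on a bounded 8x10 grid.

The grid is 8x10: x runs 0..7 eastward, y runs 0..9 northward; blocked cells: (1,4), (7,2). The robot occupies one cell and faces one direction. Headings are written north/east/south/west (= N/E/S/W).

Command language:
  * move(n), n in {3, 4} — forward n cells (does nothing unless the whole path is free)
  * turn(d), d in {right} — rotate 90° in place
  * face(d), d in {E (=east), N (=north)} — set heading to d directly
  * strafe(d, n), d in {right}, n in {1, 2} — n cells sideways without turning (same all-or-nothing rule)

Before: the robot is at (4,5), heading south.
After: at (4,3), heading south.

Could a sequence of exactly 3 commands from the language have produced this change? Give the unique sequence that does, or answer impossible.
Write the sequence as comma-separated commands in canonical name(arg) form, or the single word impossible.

face(E), strafe(right, 2), turn(right)

key: running turn(right) before face(E) would end elsewhere — order is forced
start: at (4,5), heading south
step 1 (face(E)): at (4,5), heading east
step 2 (strafe(right, 2)): at (4,3), heading east
step 3 (turn(right)): at (4,3), heading south
uniquely the one of 343 3-step routes that fits.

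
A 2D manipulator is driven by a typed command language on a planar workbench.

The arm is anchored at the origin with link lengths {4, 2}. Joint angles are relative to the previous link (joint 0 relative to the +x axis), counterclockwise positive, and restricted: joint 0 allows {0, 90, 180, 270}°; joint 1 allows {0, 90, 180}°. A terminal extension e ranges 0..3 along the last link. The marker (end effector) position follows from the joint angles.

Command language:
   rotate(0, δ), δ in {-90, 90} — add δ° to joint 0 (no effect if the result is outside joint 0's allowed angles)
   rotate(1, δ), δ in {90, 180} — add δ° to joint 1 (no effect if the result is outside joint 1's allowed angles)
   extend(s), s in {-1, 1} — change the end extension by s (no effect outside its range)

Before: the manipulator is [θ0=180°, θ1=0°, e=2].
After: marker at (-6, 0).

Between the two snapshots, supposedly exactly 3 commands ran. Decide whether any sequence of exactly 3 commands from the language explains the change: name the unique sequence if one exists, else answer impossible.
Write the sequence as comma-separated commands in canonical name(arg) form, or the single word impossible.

extend(-1), extend(-1), extend(-1)

from: [θ0=180°, θ1=0°, e=2]
step 1 (extend(-1)): [θ0=180°, θ1=0°, e=1]
step 2 (extend(-1)): [θ0=180°, θ1=0°, e=0]
step 3 (extend(-1)): [θ0=180°, θ1=0°, e=0]
all 216 alternatives checked — unique.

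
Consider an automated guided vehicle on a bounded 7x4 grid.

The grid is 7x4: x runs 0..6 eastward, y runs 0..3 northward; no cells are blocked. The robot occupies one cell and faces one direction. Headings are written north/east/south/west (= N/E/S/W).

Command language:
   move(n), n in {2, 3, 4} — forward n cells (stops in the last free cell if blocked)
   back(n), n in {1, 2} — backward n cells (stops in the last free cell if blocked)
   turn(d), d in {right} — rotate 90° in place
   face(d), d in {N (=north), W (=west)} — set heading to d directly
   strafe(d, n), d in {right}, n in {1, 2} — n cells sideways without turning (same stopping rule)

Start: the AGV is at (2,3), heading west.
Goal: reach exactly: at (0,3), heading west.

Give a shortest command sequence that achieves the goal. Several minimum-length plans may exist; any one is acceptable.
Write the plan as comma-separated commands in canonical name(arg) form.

from: at (2,3), heading west
t=1 move(3) ⇒ at (0,3), heading west
shorter routes all fall short; 1 is best.

move(3)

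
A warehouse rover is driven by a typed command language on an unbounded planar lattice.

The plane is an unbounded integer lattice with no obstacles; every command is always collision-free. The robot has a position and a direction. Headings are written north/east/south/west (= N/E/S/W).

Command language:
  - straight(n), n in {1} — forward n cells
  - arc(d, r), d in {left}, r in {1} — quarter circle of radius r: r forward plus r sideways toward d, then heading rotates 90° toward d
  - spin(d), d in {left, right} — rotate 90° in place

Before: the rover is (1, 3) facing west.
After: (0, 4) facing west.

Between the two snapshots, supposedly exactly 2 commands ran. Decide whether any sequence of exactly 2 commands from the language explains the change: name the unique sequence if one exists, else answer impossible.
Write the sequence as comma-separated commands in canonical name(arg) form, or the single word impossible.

key: still facing W at the end — net rotation zero over 2 steps
begin: (1, 3) facing west
step 1 (spin(right)): (1, 3) facing north
step 2 (arc(left, 1)): (0, 4) facing west
all 16 alternatives checked — unique.

spin(right), arc(left, 1)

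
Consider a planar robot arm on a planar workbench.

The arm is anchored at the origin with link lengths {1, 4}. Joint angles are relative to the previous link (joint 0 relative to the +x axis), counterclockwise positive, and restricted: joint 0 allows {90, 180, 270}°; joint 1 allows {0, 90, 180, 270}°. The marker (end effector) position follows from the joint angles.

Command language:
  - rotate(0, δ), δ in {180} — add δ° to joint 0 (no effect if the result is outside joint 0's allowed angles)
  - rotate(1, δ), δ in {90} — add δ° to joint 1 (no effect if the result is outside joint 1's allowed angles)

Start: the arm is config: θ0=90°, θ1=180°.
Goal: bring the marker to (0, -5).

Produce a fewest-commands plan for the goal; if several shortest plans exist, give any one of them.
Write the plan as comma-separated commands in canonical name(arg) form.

rotate(1, 90), rotate(1, 90), rotate(0, 180)

t0: config: θ0=90°, θ1=180°
step 1 (rotate(1, 90)): config: θ0=90°, θ1=270°
step 2 (rotate(1, 90)): config: θ0=90°, θ1=0°
step 3 (rotate(0, 180)): config: θ0=270°, θ1=0°
shorter routes all fall short; 3 is best.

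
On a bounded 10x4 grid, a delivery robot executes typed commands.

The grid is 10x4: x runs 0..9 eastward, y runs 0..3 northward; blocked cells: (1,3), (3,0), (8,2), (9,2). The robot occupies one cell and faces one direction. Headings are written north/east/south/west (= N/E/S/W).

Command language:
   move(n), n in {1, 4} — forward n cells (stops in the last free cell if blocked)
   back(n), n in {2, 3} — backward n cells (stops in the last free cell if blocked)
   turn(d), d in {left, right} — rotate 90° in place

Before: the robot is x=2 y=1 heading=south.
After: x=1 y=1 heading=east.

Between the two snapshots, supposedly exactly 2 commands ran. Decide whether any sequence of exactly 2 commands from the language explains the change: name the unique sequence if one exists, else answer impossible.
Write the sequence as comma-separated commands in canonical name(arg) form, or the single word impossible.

impossible

every 2-command combo misses the target.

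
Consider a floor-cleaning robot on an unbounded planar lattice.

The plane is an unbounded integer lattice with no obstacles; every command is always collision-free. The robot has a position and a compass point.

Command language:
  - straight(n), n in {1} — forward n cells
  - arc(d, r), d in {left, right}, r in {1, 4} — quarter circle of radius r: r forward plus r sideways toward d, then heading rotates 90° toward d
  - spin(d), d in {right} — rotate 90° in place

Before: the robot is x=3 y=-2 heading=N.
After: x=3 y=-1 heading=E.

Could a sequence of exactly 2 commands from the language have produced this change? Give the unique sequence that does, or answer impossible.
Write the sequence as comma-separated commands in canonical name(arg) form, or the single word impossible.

straight(1), spin(right)

key: order matters: swapping straight(1) and spin(right) lands elsewhere
initial: x=3 y=-2 heading=N
step 1 (straight(1)): x=3 y=-1 heading=N
step 2 (spin(right)): x=3 y=-1 heading=E
no other 2-command option fits: unique.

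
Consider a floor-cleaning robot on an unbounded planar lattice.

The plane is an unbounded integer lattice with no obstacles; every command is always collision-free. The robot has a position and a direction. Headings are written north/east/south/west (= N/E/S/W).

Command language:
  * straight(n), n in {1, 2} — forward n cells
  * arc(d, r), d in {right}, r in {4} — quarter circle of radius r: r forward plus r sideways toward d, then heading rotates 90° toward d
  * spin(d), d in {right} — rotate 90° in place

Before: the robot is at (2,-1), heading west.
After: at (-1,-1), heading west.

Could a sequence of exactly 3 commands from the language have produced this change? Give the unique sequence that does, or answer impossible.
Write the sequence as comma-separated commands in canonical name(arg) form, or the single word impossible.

straight(1), straight(1), straight(1)

key: heading stays W — no command in the sequence turns
begin: at (2,-1), heading west
t=1 straight(1) ⇒ at (1,-1), heading west
t=2 straight(1) ⇒ at (0,-1), heading west
t=3 straight(1) ⇒ at (-1,-1), heading west
all 64 alternatives checked — unique.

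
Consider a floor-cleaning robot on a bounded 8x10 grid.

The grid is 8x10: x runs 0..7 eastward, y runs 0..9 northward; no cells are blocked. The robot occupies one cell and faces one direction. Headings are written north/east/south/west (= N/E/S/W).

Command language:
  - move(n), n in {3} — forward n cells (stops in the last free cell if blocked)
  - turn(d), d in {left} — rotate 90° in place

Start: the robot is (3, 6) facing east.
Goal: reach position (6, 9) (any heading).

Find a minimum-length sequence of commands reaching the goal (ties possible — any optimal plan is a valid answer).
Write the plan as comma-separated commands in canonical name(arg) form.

initial: (3, 6) facing east
step 1 (move(3)): (6, 6) facing east
step 2 (turn(left)): (6, 6) facing north
step 3 (move(3)): (6, 9) facing north
no 2-step plan works, so 3 is optimal.

move(3), turn(left), move(3)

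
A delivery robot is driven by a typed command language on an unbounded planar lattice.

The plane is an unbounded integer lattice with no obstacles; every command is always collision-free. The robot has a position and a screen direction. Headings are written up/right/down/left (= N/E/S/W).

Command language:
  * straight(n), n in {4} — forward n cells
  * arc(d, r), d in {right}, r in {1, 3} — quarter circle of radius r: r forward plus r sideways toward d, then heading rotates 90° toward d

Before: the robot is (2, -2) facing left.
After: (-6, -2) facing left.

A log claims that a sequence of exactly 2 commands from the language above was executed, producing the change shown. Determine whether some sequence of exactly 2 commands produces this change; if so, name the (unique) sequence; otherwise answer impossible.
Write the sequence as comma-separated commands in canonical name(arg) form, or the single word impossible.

straight(4), straight(4)

key: heading stays W — no command in the sequence turns
from: (2, -2) facing left
t=1 straight(4) ⇒ (-2, -2) facing left
t=2 straight(4) ⇒ (-6, -2) facing left
no other 2-command option fits: unique.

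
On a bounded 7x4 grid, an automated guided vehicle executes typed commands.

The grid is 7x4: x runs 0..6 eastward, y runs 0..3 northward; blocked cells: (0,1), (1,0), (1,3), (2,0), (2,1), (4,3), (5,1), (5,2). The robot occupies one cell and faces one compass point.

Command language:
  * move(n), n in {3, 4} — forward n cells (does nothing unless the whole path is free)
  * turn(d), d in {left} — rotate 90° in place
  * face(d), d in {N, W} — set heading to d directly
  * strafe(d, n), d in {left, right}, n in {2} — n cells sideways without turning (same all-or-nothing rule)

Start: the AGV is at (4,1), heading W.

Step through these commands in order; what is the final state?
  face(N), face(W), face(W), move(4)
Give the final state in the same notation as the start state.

at (4,1), heading W

initial: at (4,1), heading W
[1] after face(N): at (4,1), heading N
[2] after face(W): at (4,1), heading W
[3] after face(W): at (4,1), heading W
[4] after move(4): at (4,1), heading W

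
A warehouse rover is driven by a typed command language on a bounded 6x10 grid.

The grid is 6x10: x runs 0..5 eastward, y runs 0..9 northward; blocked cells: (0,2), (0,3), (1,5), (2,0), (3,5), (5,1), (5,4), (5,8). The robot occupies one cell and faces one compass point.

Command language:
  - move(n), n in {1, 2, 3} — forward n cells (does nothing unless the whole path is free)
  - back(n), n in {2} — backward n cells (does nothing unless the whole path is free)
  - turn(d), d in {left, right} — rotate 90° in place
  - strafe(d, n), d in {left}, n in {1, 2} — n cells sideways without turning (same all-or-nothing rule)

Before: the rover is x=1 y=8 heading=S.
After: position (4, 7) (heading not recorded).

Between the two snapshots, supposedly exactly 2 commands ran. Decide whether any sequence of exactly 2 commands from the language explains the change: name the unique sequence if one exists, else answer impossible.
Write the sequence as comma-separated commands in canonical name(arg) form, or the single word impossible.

checked all 2-command options: none fits.

impossible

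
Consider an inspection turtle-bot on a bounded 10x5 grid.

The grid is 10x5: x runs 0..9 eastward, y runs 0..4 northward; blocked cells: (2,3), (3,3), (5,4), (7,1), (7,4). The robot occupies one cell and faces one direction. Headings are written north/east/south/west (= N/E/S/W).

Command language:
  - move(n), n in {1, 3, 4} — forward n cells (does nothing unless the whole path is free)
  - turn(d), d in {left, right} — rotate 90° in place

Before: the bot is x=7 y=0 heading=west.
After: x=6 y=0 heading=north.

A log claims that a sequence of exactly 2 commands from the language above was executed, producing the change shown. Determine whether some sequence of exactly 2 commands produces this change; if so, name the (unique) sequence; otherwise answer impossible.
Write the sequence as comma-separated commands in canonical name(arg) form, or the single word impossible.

move(1), turn(right)

key: order matters: swapping move(1) and turn(right) lands elsewhere
begin: x=7 y=0 heading=west
[1] after move(1): x=6 y=0 heading=west
[2] after turn(right): x=6 y=0 heading=north
all 25 alternatives checked — unique.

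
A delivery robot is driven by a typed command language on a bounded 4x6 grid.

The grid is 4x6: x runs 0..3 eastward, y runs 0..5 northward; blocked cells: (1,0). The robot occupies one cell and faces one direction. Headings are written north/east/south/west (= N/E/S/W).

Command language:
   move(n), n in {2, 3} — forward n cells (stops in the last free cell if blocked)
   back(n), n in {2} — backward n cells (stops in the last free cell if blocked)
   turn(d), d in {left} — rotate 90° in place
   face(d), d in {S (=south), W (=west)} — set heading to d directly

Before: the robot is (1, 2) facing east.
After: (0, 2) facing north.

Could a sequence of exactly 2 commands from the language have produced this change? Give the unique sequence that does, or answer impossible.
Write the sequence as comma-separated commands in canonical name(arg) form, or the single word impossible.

key: back(2) runs into the grid edge before its full distance
t0: (1, 2) facing east
step 1 (back(2)): (0, 2) facing east
step 2 (turn(left)): (0, 2) facing north
all 36 alternatives checked — unique.

back(2), turn(left)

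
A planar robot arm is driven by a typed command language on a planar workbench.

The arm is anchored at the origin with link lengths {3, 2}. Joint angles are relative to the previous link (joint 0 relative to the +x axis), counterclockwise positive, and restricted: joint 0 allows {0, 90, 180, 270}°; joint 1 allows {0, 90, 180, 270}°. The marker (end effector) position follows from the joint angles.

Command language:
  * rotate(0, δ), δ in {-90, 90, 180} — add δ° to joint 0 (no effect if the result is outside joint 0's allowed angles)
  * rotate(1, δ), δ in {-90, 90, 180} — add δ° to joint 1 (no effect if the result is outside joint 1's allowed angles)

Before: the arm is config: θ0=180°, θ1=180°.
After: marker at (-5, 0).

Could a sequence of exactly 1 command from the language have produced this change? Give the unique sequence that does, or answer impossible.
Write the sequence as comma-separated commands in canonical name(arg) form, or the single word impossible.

initial: config: θ0=180°, θ1=180°
[1] after rotate(1, 180): config: θ0=180°, θ1=0°
no rival 1-sequence matches.

rotate(1, 180)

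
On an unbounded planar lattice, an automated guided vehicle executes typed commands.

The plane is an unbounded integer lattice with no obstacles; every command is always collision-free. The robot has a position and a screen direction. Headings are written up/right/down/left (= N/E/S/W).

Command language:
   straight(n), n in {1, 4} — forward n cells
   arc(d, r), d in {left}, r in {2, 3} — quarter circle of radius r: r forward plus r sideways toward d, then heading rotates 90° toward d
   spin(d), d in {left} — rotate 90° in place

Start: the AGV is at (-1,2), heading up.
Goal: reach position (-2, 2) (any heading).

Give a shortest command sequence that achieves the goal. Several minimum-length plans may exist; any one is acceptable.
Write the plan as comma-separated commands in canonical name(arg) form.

spin(left), straight(1)

initial: at (-1,2), heading up
[1] after spin(left): at (-1,2), heading left
[2] after straight(1): at (-2,2), heading left
shorter routes all fall short; 2 is best.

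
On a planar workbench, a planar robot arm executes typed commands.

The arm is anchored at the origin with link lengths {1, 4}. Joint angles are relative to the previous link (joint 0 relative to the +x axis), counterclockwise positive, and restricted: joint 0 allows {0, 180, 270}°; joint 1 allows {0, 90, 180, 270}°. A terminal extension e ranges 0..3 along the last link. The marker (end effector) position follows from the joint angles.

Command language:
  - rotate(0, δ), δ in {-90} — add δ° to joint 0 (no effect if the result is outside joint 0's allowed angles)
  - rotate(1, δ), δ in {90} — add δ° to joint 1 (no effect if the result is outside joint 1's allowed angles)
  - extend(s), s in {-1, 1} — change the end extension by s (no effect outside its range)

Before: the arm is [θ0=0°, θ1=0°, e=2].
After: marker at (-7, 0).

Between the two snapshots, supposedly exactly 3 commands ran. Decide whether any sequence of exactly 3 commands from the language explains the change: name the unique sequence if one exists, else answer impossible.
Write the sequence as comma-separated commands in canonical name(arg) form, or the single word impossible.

t0: [θ0=0°, θ1=0°, e=2]
step 1 (rotate(0, -90)): [θ0=270°, θ1=0°, e=2]
step 2 (rotate(0, -90)): [θ0=180°, θ1=0°, e=2]
step 3 (rotate(0, -90)): [θ0=180°, θ1=0°, e=2]
all 64 alternatives checked — unique.

rotate(0, -90), rotate(0, -90), rotate(0, -90)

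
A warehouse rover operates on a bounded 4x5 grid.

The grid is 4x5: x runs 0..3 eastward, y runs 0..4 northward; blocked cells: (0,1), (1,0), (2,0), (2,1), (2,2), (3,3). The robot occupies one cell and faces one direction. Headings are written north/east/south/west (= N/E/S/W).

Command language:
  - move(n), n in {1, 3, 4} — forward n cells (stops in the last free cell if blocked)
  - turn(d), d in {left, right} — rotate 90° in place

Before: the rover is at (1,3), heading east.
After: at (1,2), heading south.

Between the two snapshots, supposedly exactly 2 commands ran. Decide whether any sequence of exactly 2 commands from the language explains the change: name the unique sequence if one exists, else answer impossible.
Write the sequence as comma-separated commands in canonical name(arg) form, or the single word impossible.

turn(right), move(1)

key: cell and facing (now S) both changed — the 2 commands mix motion and turning
t0: at (1,3), heading east
t=1 turn(right) ⇒ at (1,3), heading south
t=2 move(1) ⇒ at (1,2), heading south
no rival 2-sequence matches.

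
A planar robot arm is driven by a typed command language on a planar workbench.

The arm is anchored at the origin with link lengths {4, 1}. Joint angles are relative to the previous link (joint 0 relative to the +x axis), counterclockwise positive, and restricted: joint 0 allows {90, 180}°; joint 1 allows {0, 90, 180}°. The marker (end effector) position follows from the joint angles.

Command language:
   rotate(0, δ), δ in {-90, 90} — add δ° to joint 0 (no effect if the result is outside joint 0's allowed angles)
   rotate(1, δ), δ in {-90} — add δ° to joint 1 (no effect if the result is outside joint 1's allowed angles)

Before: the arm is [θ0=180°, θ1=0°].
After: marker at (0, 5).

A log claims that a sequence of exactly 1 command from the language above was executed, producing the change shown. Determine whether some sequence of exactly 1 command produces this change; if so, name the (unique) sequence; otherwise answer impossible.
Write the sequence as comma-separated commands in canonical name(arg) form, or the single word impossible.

rotate(0, -90)

t0: [θ0=180°, θ1=0°]
[1] after rotate(0, -90): [θ0=90°, θ1=0°]
no rival 1-sequence matches.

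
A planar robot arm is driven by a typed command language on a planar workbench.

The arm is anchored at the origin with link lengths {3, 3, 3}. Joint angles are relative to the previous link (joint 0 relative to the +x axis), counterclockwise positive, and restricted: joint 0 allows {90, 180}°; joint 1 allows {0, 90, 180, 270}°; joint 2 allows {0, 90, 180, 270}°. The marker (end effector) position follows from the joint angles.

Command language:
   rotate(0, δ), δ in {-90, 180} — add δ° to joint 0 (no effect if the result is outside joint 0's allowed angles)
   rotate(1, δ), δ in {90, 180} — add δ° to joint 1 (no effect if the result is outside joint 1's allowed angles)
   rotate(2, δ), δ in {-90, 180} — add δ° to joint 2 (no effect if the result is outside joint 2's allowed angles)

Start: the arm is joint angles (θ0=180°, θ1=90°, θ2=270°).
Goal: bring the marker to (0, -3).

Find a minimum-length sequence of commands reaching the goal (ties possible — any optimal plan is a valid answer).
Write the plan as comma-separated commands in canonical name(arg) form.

begin: joint angles (θ0=180°, θ1=90°, θ2=270°)
step 1 (rotate(2, 180)): joint angles (θ0=180°, θ1=90°, θ2=90°)
no 0-step plan works, so 1 is optimal.

rotate(2, 180)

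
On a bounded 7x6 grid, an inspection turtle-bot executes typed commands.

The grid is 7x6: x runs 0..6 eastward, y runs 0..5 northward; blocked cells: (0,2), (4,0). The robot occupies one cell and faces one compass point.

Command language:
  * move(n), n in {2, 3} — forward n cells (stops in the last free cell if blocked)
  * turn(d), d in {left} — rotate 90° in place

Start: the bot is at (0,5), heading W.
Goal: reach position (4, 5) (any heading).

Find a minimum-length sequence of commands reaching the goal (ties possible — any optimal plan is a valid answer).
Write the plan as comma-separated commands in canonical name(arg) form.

turn(left), turn(left), move(2), move(2)

start: at (0,5), heading W
[1] after turn(left): at (0,5), heading S
[2] after turn(left): at (0,5), heading E
[3] after move(2): at (2,5), heading E
[4] after move(2): at (4,5), heading E
nothing shorter than 4 reaches the goal.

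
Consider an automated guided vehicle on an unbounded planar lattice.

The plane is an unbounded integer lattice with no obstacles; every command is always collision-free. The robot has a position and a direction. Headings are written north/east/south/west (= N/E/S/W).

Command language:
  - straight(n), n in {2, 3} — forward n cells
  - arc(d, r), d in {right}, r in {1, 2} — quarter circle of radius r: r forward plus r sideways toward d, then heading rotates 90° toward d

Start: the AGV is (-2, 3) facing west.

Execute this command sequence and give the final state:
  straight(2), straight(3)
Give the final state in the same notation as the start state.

t0: (-2, 3) facing west
t=1 straight(2) ⇒ (-4, 3) facing west
t=2 straight(3) ⇒ (-7, 3) facing west

(-7, 3) facing west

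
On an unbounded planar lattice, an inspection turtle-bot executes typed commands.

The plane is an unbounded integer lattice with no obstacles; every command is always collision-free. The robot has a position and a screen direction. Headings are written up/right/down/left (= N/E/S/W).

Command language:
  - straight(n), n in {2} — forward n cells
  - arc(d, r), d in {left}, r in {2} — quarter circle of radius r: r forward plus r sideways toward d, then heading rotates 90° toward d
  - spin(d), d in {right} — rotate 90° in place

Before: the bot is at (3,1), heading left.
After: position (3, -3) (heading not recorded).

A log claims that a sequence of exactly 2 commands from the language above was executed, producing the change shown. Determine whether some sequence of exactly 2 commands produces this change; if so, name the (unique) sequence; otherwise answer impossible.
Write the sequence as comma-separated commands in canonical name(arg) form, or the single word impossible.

arc(left, 2), arc(left, 2)

initial: at (3,1), heading left
t=1 arc(left, 2) ⇒ at (1,-1), heading down
t=2 arc(left, 2) ⇒ at (3,-3), heading right
no other 2-command option fits: unique.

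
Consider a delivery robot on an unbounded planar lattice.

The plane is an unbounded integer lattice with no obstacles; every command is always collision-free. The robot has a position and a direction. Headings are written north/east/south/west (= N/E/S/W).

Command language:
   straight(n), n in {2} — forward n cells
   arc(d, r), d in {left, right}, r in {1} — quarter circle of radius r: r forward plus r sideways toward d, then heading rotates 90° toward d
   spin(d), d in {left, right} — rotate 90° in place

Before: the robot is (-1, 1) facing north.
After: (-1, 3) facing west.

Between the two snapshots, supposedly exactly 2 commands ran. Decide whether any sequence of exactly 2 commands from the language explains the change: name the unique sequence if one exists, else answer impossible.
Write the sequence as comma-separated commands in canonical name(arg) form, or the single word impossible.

straight(2), spin(left)

key: position moved to (-1,3) AND the heading swung to W — translation plus rotation needed
from: (-1, 1) facing north
step 1 (straight(2)): (-1, 3) facing north
step 2 (spin(left)): (-1, 3) facing west
all 25 alternatives checked — unique.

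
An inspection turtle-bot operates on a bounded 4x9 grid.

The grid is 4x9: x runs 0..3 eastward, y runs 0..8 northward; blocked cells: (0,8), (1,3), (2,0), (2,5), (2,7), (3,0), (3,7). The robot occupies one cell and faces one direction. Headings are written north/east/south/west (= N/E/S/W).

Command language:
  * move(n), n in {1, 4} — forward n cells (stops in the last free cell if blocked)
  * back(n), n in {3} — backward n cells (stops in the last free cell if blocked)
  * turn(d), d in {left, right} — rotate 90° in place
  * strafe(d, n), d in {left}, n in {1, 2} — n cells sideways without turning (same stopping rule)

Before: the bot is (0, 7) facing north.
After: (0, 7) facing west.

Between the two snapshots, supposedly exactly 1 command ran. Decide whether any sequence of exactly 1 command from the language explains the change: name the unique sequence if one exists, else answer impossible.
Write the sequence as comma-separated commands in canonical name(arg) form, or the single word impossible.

turn(left)

key: (0,7) unchanged — the single command moves nothing
from: (0, 7) facing north
step 1 (turn(left)): (0, 7) facing west
all 7 alternatives checked — unique.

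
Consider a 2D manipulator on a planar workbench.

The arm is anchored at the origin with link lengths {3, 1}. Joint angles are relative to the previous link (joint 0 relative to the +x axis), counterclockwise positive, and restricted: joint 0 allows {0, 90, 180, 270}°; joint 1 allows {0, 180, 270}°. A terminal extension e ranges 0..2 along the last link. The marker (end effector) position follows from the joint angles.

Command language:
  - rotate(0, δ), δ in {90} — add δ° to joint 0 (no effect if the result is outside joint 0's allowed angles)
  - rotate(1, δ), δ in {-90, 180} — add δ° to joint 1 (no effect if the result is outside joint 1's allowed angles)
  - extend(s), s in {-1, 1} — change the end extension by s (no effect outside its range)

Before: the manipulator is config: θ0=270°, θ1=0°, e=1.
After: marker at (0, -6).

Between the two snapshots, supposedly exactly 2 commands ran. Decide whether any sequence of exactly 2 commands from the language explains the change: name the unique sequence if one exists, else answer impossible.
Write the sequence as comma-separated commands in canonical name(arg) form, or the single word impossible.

from: config: θ0=270°, θ1=0°, e=1
step 1 (extend(1)): config: θ0=270°, θ1=0°, e=2
step 2 (extend(1)): config: θ0=270°, θ1=0°, e=2
uniquely the one of 25 2-step routes that fits.

extend(1), extend(1)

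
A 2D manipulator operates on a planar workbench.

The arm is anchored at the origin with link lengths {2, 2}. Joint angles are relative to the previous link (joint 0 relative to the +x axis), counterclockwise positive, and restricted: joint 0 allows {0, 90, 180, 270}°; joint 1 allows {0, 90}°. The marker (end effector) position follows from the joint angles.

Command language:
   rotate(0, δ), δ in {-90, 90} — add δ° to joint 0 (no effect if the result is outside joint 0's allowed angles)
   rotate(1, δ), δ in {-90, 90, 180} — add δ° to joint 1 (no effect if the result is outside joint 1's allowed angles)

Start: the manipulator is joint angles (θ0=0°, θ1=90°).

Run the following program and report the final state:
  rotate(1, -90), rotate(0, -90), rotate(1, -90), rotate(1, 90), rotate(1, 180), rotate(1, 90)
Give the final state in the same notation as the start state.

t0: joint angles (θ0=0°, θ1=90°)
[1] after rotate(1, -90): joint angles (θ0=0°, θ1=0°)
[2] after rotate(0, -90): joint angles (θ0=270°, θ1=0°)
[3] after rotate(1, -90): joint angles (θ0=270°, θ1=0°)
[4] after rotate(1, 90): joint angles (θ0=270°, θ1=90°)
[5] after rotate(1, 180): joint angles (θ0=270°, θ1=90°)
[6] after rotate(1, 90): joint angles (θ0=270°, θ1=90°)

joint angles (θ0=270°, θ1=90°)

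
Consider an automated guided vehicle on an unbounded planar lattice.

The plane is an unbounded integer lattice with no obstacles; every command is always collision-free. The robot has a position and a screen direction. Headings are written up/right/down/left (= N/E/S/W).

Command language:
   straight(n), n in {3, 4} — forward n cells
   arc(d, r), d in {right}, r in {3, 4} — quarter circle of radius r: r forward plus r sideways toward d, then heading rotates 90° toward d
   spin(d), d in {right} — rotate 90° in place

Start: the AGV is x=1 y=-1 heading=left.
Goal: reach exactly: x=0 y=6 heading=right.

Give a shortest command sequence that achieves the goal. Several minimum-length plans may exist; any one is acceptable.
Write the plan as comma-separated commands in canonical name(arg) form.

arc(right, 4), arc(right, 3)

from: x=1 y=-1 heading=left
[1] after arc(right, 4): x=-3 y=3 heading=up
[2] after arc(right, 3): x=0 y=6 heading=right
no 1-step plan works, so 2 is optimal.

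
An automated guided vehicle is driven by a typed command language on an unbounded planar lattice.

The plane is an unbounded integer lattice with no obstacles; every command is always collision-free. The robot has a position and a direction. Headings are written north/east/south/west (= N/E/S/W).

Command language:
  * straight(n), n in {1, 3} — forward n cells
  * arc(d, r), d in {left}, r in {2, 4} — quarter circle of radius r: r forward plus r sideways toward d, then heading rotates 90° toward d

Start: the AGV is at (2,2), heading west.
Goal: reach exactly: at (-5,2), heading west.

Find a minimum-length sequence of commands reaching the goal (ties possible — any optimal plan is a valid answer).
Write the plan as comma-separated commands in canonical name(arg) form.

straight(1), straight(3), straight(3)

begin: at (2,2), heading west
step 1 (straight(1)): at (1,2), heading west
step 2 (straight(3)): at (-2,2), heading west
step 3 (straight(3)): at (-5,2), heading west
no 2-step plan works, so 3 is optimal.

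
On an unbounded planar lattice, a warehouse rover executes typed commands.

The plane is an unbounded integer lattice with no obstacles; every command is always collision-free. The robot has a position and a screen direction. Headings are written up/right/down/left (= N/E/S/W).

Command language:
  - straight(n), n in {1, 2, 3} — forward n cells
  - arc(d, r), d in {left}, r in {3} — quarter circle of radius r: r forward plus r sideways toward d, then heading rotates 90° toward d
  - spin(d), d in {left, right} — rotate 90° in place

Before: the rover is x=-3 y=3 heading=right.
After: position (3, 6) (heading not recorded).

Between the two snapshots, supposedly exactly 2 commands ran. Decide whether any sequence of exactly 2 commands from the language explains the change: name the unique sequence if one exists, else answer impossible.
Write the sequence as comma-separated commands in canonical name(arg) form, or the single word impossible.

straight(3), arc(left, 3)

key: order matters: swapping straight(3) and arc(left, 3) lands elsewhere
from: x=-3 y=3 heading=right
[1] after straight(3): x=0 y=3 heading=right
[2] after arc(left, 3): x=3 y=6 heading=up
no other 2-command option fits: unique.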